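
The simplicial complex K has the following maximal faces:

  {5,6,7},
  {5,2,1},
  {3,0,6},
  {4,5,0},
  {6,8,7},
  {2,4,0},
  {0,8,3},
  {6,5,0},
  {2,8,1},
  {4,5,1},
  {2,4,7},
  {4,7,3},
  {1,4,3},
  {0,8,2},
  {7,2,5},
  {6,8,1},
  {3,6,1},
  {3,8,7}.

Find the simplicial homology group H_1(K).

We work with the vertex ordering 0 < 1 < 2 < 3 < 4 < 5 < 6 < 7 < 8. The simplices of K, each written with vertices in increasing order, are:

  0-simplices (9): [0], [1], [2], [3], [4], [5], [6], [7], [8]
  1-simplices (27): (27 of them)
  2-simplices (18): [0,2,4], [0,2,8], [0,3,6], [0,3,8], [0,4,5], [0,5,6], [1,2,5], [1,2,8], [1,3,4], [1,3,6], [1,4,5], [1,6,8], [2,4,7], [2,5,7], [3,4,7], [3,7,8], [5,6,7], [6,7,8]

giving chain groups C_0 ≅ Z^9, C_1 ≅ Z^27, C_2 ≅ Z^18.

The boundary map ∂_1: C_1 → C_0 is given by ∂[p,q] = [q] − [p]. For instance
  ∂[0,6] = [6] − [0].
This gives a 9×27 integer matrix of rank 8; reducing to Smith normal form yields diagonal entries (1,1,1,1,1,1,1,1).

∂_2: C_2 → C_1 sends each 2-simplex [p,q,r] to [q,r] − [p,r] + [p,q]. For instance
  ∂[1,6,8] = [6,8] − [1,8] + [1,6],
  ∂[1,2,5] = [2,5] − [1,5] + [1,2].
As a 27×18 matrix over Z this has rank 18, with invariant factors (1,1,1,1,1,1,1,1,1,1,1,1,1,1,1,1,1,2).

Reading off H_k = ker ∂_k / im ∂_{k+1}:

  H_1: rank ker ∂_1 − rank ∂_2 = (27 − 8) − 18 = 1, and ∂_2 has invariant factor 2 > 1, so H_1 ≅ Z ⊕ Z_2.

(K is a triangulation of the Klein bottle.)

H_1 ≅ Z ⊕ Z_2.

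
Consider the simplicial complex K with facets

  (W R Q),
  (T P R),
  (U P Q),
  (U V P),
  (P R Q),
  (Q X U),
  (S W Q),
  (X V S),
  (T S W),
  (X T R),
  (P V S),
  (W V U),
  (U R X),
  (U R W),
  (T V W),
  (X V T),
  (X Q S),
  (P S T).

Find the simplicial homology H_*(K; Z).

Fix the vertex order P < Q < R < S < T < U < V < W < X and write every simplex with vertices in increasing order. Then dim K = 2 and the simplices of K are:

  0-simplices (9): P, Q, R, S, T, U, V, W, X
  1-simplices (27): PQ, PR, PS, PT, PU, PV, QR, QS, QU, QW, QX, RT, RU, RW, RX, ST, SV, SW, SX, TV, TW, TX, UV, UW, UX, VW, VX
  2-simplices (18): PQR, PQU, PRT, PST, PSV, PUV, QRW, QSW, QSX, QUX, RTX, RUW, RUX, STW, SVX, TVW, TVX, UVW

giving chain groups C_0 ≅ Z^9, C_1 ≅ Z^27, C_2 ≅ Z^18.

The boundary map ∂_1: C_1 → C_0 sends each edge [p,q] (with p < q) to q − p.
As a 9×27 matrix over Z this has rank 8, with invariant factors (1,1,1,1,1,1,1,1).

The boundary map ∂_2: C_2 → C_1 acts by ∂[p,q,r] = [q,r] − [p,r] + [p,q]. For instance
  ∂RTX = TX − RX + RT,
  ∂QRW = RW − QW + QR.
This gives a 27×18 integer matrix of rank 18; reducing to Smith normal form yields diagonal entries (1,1,1,1,1,1,1,1,1,1,1,1,1,1,1,1,1,2).

From H_k ≅ ker(∂_k) / im(∂_{k+1}) we obtain:

  H_0: rank C_0 − rank ∂_1 = 9 − 8 = 1, and the invariant factors of ∂_1 are all 1, so H_0 ≅ Z.
  H_1: rank ker ∂_1 − rank ∂_2 = (27 − 8) − 18 = 1, and ∂_2 has invariant factor 2 > 1, so H_1 ≅ Z ⊕ Z/2Z.
  H_2: rank ker ∂_2 − rank ∂_3 = (18 − 18) − 0 = 0, and there is no ∂_3, so H_2 ≅ 0.

H_0 = Z,  H_1 = Z ⊕ Z/2Z,  H_2 = 0.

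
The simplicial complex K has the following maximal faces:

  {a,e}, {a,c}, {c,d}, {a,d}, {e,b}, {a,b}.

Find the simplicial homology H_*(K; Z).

H_0 = Z,  H_1 = Z^2.

K has 5 vertices, 6 edges.
rank ∂_0 = 0, rank ∂_1 = 4 ⇒ b_0 = 5 − 0 − 4 = 1; all invariant factors of ∂_1 are 1 so no torsion. So H_0 = Z.
rank ∂_1 = 4, rank ∂_2 = 0 ⇒ b_1 = 6 − 4 − 0 = 2. So H_1 = Z^2.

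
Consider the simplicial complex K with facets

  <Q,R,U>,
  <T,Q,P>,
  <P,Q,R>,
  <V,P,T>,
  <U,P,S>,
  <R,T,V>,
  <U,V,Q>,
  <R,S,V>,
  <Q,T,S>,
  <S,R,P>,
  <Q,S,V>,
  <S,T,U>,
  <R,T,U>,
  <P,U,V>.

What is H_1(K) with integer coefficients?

H_1 ≅ Z^2.

Take the total order P < Q < R < S < T < U < V on the vertex set. Then K (dimension 2) consists of the simplices:

  0-simplices (7): P, Q, R, S, T, U, V
  1-simplices (21): PQ, PR, PS, PT, PU, PV, QR, QS, QT, QU, QV, RS, RT, RU, RV, ST, SU, SV, TU, TV, UV
  2-simplices (14): PQR, PQT, PRS, PSU, PTV, PUV, QRU, QST, QSV, QUV, RSV, RTU, RTV, STU

Hence C_0 ≅ Z^7, C_1 ≅ Z^21, C_2 ≅ Z^14.

∂_1: C_1 → C_0 maps an edge to its endpoints' difference, ∂[p,q] = q − p. For instance
  ∂TV = V − T.
The resulting 7×21 matrix has rank 6, and its Smith normal form has invariant factors (1,1,1,1,1,1).

The boundary map ∂_2: C_2 → C_1 acts by ∂[p,q,r] = [q,r] − [p,r] + [p,q]. For instance
  ∂RSV = SV − RV + RS,
  ∂QST = ST − QT + QS.
The 21×14 boundary matrix has rank 13 and Smith normal form diag(1,1,1,1,1,1,1,1,1,1,1,1,1).

Computing H_k = (kernel of ∂_k) / (image of ∂_{k+1}):

  H_1: rank ker ∂_1 − rank ∂_2 = (21 − 6) − 13 = 2, and the invariant factors of ∂_2 are all 1, so H_1 = Z^2.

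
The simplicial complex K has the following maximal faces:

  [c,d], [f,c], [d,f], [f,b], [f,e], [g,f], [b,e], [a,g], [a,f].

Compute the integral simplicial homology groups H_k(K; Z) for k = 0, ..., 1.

H_0 ≅ Z,  H_1 ≅ Z^3.

K has 7 vertices, 9 edges.
rank ∂_0 = 0, rank ∂_1 = 6 ⇒ b_0 = 7 − 0 − 6 = 1; all invariant factors of ∂_1 are 1 so no torsion. So H_0 = Z.
rank ∂_1 = 6, rank ∂_2 = 0 ⇒ b_1 = 9 − 6 − 0 = 3. So H_1 = Z^3.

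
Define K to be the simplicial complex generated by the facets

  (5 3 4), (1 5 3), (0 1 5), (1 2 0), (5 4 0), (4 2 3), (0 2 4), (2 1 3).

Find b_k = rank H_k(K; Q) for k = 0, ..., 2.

Fix the vertex order 0 < 1 < 2 < 3 < 4 < 5 and write every simplex with vertices in increasing order. Then dim K = 2 and the simplices of K are:

  0-simplices (6): [0], [1], [2], [3], [4], [5]
  1-simplices (12): [0,1], [0,2], [0,4], [0,5], [1,2], [1,3], [1,5], [2,3], [2,4], [3,4], [3,5], [4,5]
  2-simplices (8): [0,1,2], [0,1,5], [0,2,4], [0,4,5], [1,2,3], [1,3,5], [2,3,4], [3,4,5]

giving chain groups C_0 ≅ Z^6, C_1 ≅ Z^12, C_2 ≅ Z^8.

The boundary map ∂_1: C_1 → C_0 maps an edge to its endpoints' difference, ∂[p,q] = q − p. For instance
  ∂[3,5] = [5] − [3].
This gives a 6×12 integer matrix of rank 5; reducing to Smith normal form yields diagonal entries (1,1,1,1,1).

The boundary map ∂_2: C_2 → C_1 acts by ∂[p,q,r] = [q,r] − [p,r] + [p,q]. For instance
  ∂[1,2,3] = [2,3] − [1,3] + [1,2],
  ∂[0,4,5] = [4,5] − [0,5] + [0,4].
The resulting 12×8 matrix has rank 7, and its Smith normal form has invariant factors (1,1,1,1,1,1,1).

From H_k ≅ ker(∂_k) / im(∂_{k+1}) we obtain:

  H_0: rank C_0 − rank ∂_1 = 6 − 5 = 1, and the invariant factors of ∂_1 are all 1, so H_0 = Z.
  H_1: rank ker ∂_1 − rank ∂_2 = (12 − 5) − 7 = 0, and the invariant factors of ∂_2 are all 1, so H_1 = 0.
  H_2: rank ker ∂_2 − rank ∂_3 = (8 − 7) − 0 = 1, and there is no ∂_3, so H_2 = Z.

(K is a triangulation of the 2-sphere S^2.)

Hence the Betti numbers are b_0 = 1, b_1 = 0, b_2 = 1.

b_0 = 1, b_1 = 0, b_2 = 1.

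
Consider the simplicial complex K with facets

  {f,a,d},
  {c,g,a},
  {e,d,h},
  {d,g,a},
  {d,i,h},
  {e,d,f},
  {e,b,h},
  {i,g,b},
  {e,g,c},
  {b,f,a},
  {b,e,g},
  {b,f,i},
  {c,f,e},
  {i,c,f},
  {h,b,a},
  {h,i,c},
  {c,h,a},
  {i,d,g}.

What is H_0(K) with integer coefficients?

H_0 = Z.

We work with the vertex ordering a < b < c < d < e < f < g < h < i. The simplices of K, each written with vertices in increasing order, are:

  0-simplices (9): a, b, c, d, e, f, g, h, i
  1-simplices (27): ab, ac, ad, af, ag, ah, be, bf, bg, bh, bi, ce, cf, cg, ch, ci, de, df, dg, dh, di, ef, eg, eh, fi, gi, hi
  2-simplices (18): abf, abh, acg, ach, adf, adg, beg, beh, bfi, bgi, cef, ceg, cfi, chi, def, deh, dgi, dhi

so the chain groups are C_0 ≅ Z^9, C_1 ≅ Z^27, C_2 ≅ Z^18.

∂_1: C_1 → C_0 is given by ∂[p,q] = [q] − [p].
As a 9×27 matrix over Z this has rank 8, with invariant factors (1,1,1,1,1,1,1,1).

The boundary map ∂_2: C_2 → C_1 maps a triangle to the signed sum of its edges. For instance
  ∂acg = cg − ag + ac,
  ∂beh = eh − bh + be.
As a 27×18 matrix over Z this has rank 17, with invariant factors (1,1,1,1,1,1,1,1,1,1,1,1,1,1,1,1,1).

Reading off H_k = ker ∂_k / im ∂_{k+1}:

  H_0: rank C_0 − rank ∂_1 = 9 − 8 = 1, and the invariant factors of ∂_1 are all 1, so H_0 ≅ Z.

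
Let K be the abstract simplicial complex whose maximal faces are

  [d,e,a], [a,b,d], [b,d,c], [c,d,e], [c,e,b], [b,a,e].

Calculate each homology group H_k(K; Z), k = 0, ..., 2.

H_0 = Z,  H_1 = 0,  H_2 = Z.

Take the total order a < b < c < d < e on the vertex set. Then K (dimension 2) consists of the simplices:

  0-simplices (5): a, b, c, d, e
  1-simplices (9): ab, ad, ae, bc, bd, be, cd, ce, de
  2-simplices (6): abd, abe, ade, bcd, bce, cde

giving chain groups C_0 ≅ Z^5, C_1 ≅ Z^9, C_2 ≅ Z^6.

Boundary ∂_1: C_1 → C_0 maps an edge to its endpoints' difference, ∂[p,q] = q − p. For instance
  ∂ad = d − a.
As a 5×9 matrix over Z this has rank 4, with invariant factors (1,1,1,1).

∂_2: C_2 → C_1 sends each 2-simplex [p,q,r] to [q,r] − [p,r] + [p,q]. For instance
  ∂ade = de − ae + ad,
  ∂bce = ce − be + bc.
This gives a 9×6 integer matrix of rank 5; reducing to Smith normal form yields diagonal entries (1,1,1,1,1).

Reading off H_k = ker ∂_k / im ∂_{k+1}:

  H_0: rank C_0 − rank ∂_1 = 5 − 4 = 1, and the invariant factors of ∂_1 are all 1, so H_0 ≅ Z.
  H_1: rank ker ∂_1 − rank ∂_2 = (9 − 4) − 5 = 0, and the invariant factors of ∂_2 are all 1, so H_1 ≅ 0.
  H_2: rank ker ∂_2 − rank ∂_3 = (6 − 5) − 0 = 1, and there is no ∂_3, so H_2 ≅ Z.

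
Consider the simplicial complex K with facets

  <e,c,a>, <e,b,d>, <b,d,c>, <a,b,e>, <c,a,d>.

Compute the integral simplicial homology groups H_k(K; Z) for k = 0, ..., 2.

We work with the vertex ordering a < b < c < d < e. The simplices of K, each written with vertices in increasing order, are:

  0-simplices (5): a, b, c, d, e
  1-simplices (10): ab, ac, ad, ae, bc, bd, be, cd, ce, de
  2-simplices (5): abe, acd, ace, bcd, bde

giving chain groups C_0 ≅ Z^5, C_1 ≅ Z^10, C_2 ≅ Z^5.

The boundary map ∂_1: C_1 → C_0 sends each edge [p,q] (with p < q) to q − p.
As a 5×10 matrix over Z this has rank 4, with invariant factors (1,1,1,1).

∂_2: C_2 → C_1 maps a triangle to the signed sum of its edges. For instance
  ∂ace = ce − ae + ac,
  ∂abe = be − ae + ab.
As a 10×5 matrix over Z this has rank 5, with invariant factors (1,1,1,1,1).

From H_k ≅ ker(∂_k) / im(∂_{k+1}) we obtain:

  H_0: rank C_0 − rank ∂_1 = 5 − 4 = 1, and the invariant factors of ∂_1 are all 1, so H_0 = Z.
  H_1: rank ker ∂_1 − rank ∂_2 = (10 − 4) − 5 = 1, and the invariant factors of ∂_2 are all 1, so H_1 = Z.
  H_2: rank ker ∂_2 − rank ∂_3 = (5 − 5) − 0 = 0, and there is no ∂_3, so H_2 = 0.

As a check, the Euler characteristic is 5 − 10 + 5 = 0, which agrees with 1 − 1 + 0 = 0.

H_0 = Z,  H_1 = Z,  H_2 = 0.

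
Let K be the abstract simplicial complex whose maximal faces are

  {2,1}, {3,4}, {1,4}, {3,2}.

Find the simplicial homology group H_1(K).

K has 4 vertices, 4 edges.
rank ∂_1 = 3, rank ∂_2 = 0 ⇒ b_1 = 4 − 3 − 0 = 1. So H_1 ≅ Z.

H_1 ≅ Z.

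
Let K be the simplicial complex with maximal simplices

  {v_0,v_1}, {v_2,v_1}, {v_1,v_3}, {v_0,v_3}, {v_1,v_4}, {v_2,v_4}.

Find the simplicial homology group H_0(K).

H_0 = Z.

Fix the vertex order v_0 < v_1 < v_2 < v_3 < v_4 and write every simplex with vertices in increasing order. Then dim K = 1 and the simplices of K are:

  0-simplices (5): [v_0], [v_1], [v_2], [v_3], [v_4]
  1-simplices (6): [v_0,v_1], [v_0,v_3], [v_1,v_2], [v_1,v_3], [v_1,v_4], [v_2,v_4]

Hence C_0 ≅ Z^5, C_1 ≅ Z^6.

The boundary map ∂_1: C_1 → C_0 maps an edge to its endpoints' difference, ∂[p,q] = q − p. For instance
  ∂[v_2,v_4] = [v_4] − [v_2].
As a 5×6 matrix over Z this has rank 4, with invariant factors (1,1,1,1).

Reading off H_k = ker ∂_k / im ∂_{k+1}:

  H_0: rank C_0 − rank ∂_1 = 5 − 4 = 1, and the invariant factors of ∂_1 are all 1, so H_0 = Z.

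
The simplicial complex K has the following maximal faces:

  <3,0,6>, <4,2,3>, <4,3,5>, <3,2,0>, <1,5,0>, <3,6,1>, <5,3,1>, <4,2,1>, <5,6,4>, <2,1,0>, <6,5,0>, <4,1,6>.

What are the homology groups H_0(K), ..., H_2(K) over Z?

We work with the vertex ordering 0 < 1 < 2 < 3 < 4 < 5 < 6. The simplices of K, each written with vertices in increasing order, are:

  0-simplices (7): [0], [1], [2], [3], [4], [5], [6]
  1-simplices (18): [0,1], [0,2], [0,3], [0,5], [0,6], [1,2], [1,3], [1,4], [1,5], [1,6], [2,3], [2,4], [3,4], [3,5], [3,6], [4,5], [4,6], [5,6]
  2-simplices (12): [0,1,2], [0,1,5], [0,2,3], [0,3,6], [0,5,6], [1,2,4], [1,3,5], [1,3,6], [1,4,6], [2,3,4], [3,4,5], [4,5,6]

Hence C_0 ≅ Z^7, C_1 ≅ Z^18, C_2 ≅ Z^12.

The boundary map ∂_1: C_1 → C_0 maps an edge to its endpoints' difference, ∂[p,q] = q − p. For instance
  ∂[2,3] = [3] − [2].
The 7×18 boundary matrix has rank 6 and Smith normal form diag(1,1,1,1,1,1).

Boundary ∂_2: C_2 → C_1 acts by ∂[p,q,r] = [q,r] − [p,r] + [p,q]. For instance
  ∂[0,2,3] = [2,3] − [0,3] + [0,2],
  ∂[0,1,5] = [1,5] − [0,5] + [0,1].
The 18×12 boundary matrix has rank 12 and Smith normal form diag(1,1,1,1,1,1,1,1,1,1,1,2).

Now H_k = ker ∂_k / im ∂_{k+1}, so:

  H_0: rank C_0 − rank ∂_1 = 7 − 6 = 1, and the invariant factors of ∂_1 are all 1, so H_0 = Z.
  H_1: rank ker ∂_1 − rank ∂_2 = (18 − 6) − 12 = 0, and ∂_2 has invariant factor 2 > 1, so H_1 = Z/2.
  H_2: rank ker ∂_2 − rank ∂_3 = (12 − 12) − 0 = 0, and there is no ∂_3, so H_2 = 0.

(K is a triangulation of the real projective plane RP^2.)

H_0 ≅ Z,  H_1 ≅ Z/2,  H_2 = 0.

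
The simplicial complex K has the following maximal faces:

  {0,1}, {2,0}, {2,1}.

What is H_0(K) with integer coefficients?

H_0 ≅ Z.

Fix the vertex order 0 < 1 < 2 and write every simplex with vertices in increasing order. Then dim K = 1 and the simplices of K are:

  0-simplices (3): [0], [1], [2]
  1-simplices (3): [0,1], [0,2], [1,2]

giving chain groups C_0 ≅ Z^3, C_1 ≅ Z^3.

∂_1: C_1 → C_0 sends each edge [p,q] (with p < q) to q − p.
This gives a 3×3 integer matrix of rank 2; reducing to Smith normal form yields diagonal entries (1,1).

Reading off H_k = ker ∂_k / im ∂_{k+1}:

  H_0: rank C_0 − rank ∂_1 = 3 − 2 = 1, and the invariant factors of ∂_1 are all 1, so H_0 = Z.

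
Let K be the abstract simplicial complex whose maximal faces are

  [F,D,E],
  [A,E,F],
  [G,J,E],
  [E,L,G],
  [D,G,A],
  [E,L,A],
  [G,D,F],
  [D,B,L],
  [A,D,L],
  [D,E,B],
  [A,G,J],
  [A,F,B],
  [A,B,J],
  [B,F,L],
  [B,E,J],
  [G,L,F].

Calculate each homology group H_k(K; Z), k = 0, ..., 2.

H_0 = Z,  H_1 = Z^2,  H_2 = Z.

Order the vertices as A < B < D < E < F < G < J < L. Listing each simplex with vertices in this order, K has dimension 2 with simplices:

  0-simplices (8): A, B, D, E, F, G, J, L
  1-simplices (24): AB, AD, AE, AF, AG, AJ, AL, BD, BE, BF, BJ, BL, DE, DF, DG, DL, EF, EG, EJ, EL, FG, FL, GJ, GL
  2-simplices (16): ABF, ABJ, ADG, ADL, AEF, AEL, AGJ, BDE, BDL, BEJ, BFL, DEF, DFG, EGJ, EGL, FGL

Hence C_0 ≅ Z^8, C_1 ≅ Z^24, C_2 ≅ Z^16.

The boundary map ∂_1: C_1 → C_0 sends each edge [p,q] (with p < q) to q − p. For instance
  ∂AD = D − A.
The resulting 8×24 matrix has rank 7, and its Smith normal form has invariant factors (1,1,1,1,1,1,1).

Boundary ∂_2: C_2 → C_1 maps a triangle to the signed sum of its edges. For instance
  ∂AEF = EF − AF + AE,
  ∂AGJ = GJ − AJ + AG.
As a 24×16 matrix over Z this has rank 15, with invariant factors (1,1,1,1,1,1,1,1,1,1,1,1,1,1,1).

Reading off H_k = ker ∂_k / im ∂_{k+1}:

  H_0: rank C_0 − rank ∂_1 = 8 − 7 = 1, and the invariant factors of ∂_1 are all 1, so H_0 ≅ Z.
  H_1: rank ker ∂_1 − rank ∂_2 = (24 − 7) − 15 = 2, and the invariant factors of ∂_2 are all 1, so H_1 ≅ Z^2.
  H_2: rank ker ∂_2 − rank ∂_3 = (16 − 15) − 0 = 1, and there is no ∂_3, so H_2 ≅ Z.

As a check, the Euler characteristic is 8 − 24 + 16 = 0, which agrees with 1 − 2 + 1 = 0.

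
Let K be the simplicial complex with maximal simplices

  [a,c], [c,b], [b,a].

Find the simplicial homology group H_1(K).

Take the total order a < b < c on the vertex set. Then K (dimension 1) consists of the simplices:

  0-simplices (3): a, b, c
  1-simplices (3): ab, ac, bc

Hence C_0 ≅ Z^3, C_1 ≅ Z^3.

Boundary ∂_1: C_1 → C_0 is given by ∂[p,q] = [q] − [p].
The resulting 3×3 matrix has rank 2, and its Smith normal form has invariant factors (1,1).

From H_k ≅ ker(∂_k) / im(∂_{k+1}) we obtain:

  H_1: rank ker ∂_1 − rank ∂_2 = (3 − 2) − 0 = 1, and there is no ∂_2, so H_1 = Z.

(K is a triangulation of the circle S^1.)

H_1 = Z.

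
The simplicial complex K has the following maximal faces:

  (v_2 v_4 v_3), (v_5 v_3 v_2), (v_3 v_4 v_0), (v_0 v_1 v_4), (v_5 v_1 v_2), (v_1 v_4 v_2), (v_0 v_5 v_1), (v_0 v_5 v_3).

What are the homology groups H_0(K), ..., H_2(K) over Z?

H_0 = Z,  H_1 = 0,  H_2 = Z.

Order the vertices as v_0 < v_1 < v_2 < v_3 < v_4 < v_5. Listing each simplex with vertices in this order, K has dimension 2 with simplices:

  0-simplices (6): [v_0], [v_1], [v_2], [v_3], [v_4], [v_5]
  1-simplices (12): [v_0,v_1], [v_0,v_3], [v_0,v_4], [v_0,v_5], [v_1,v_2], [v_1,v_4], [v_1,v_5], [v_2,v_3], [v_2,v_4], [v_2,v_5], [v_3,v_4], [v_3,v_5]
  2-simplices (8): [v_0,v_1,v_4], [v_0,v_1,v_5], [v_0,v_3,v_4], [v_0,v_3,v_5], [v_1,v_2,v_4], [v_1,v_2,v_5], [v_2,v_3,v_4], [v_2,v_3,v_5]

Hence C_0 ≅ Z^6, C_1 ≅ Z^12, C_2 ≅ Z^8.

∂_1: C_1 → C_0 sends each edge [p,q] (with p < q) to q − p. For instance
  ∂[v_0,v_1] = [v_1] − [v_0].
This gives a 6×12 integer matrix of rank 5; reducing to Smith normal form yields diagonal entries (1,1,1,1,1).

The boundary map ∂_2: C_2 → C_1 acts by ∂[p,q,r] = [q,r] − [p,r] + [p,q]. For instance
  ∂[v_0,v_3,v_4] = [v_3,v_4] − [v_0,v_4] + [v_0,v_3],
  ∂[v_0,v_1,v_5] = [v_1,v_5] − [v_0,v_5] + [v_0,v_1].
The resulting 12×8 matrix has rank 7, and its Smith normal form has invariant factors (1,1,1,1,1,1,1).

From H_k ≅ ker(∂_k) / im(∂_{k+1}) we obtain:

  H_0: rank C_0 − rank ∂_1 = 6 − 5 = 1, and the invariant factors of ∂_1 are all 1, so H_0 = Z.
  H_1: rank ker ∂_1 − rank ∂_2 = (12 − 5) − 7 = 0, and the invariant factors of ∂_2 are all 1, so H_1 = 0.
  H_2: rank ker ∂_2 − rank ∂_3 = (8 − 7) − 0 = 1, and there is no ∂_3, so H_2 = Z.

(K is a triangulation of the 2-sphere S^2.)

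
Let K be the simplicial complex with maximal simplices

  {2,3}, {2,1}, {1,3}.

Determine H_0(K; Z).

Fix the vertex order 1 < 2 < 3 and write every simplex with vertices in increasing order. Then dim K = 1 and the simplices of K are:

  0-simplices (3): [1], [2], [3]
  1-simplices (3): [1,2], [1,3], [2,3]

so the chain groups are C_0 ≅ Z^3, C_1 ≅ Z^3.

The boundary map ∂_1: C_1 → C_0 is given by ∂[p,q] = [q] − [p].
The 3×3 boundary matrix has rank 2 and Smith normal form diag(1,1).

Computing H_k = (kernel of ∂_k) / (image of ∂_{k+1}):

  H_0: rank C_0 − rank ∂_1 = 3 − 2 = 1, and the invariant factors of ∂_1 are all 1, so H_0 = Z.

H_0 = Z.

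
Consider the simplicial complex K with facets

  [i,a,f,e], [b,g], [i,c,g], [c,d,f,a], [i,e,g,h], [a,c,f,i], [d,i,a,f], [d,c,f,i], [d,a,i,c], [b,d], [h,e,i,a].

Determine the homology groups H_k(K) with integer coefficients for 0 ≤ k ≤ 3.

We work with the vertex ordering a < b < c < d < e < f < g < h < i. The simplices of K, each written with vertices in increasing order, are:

  0-simplices (9): a, b, c, d, e, f, g, h, i
  1-simplices (22): ac, ad, ae, af, ah, ai, bd, bg, cd, cf, cg, ci, df, di, ef, eg, eh, ei, fi, gh, gi, hi
  2-simplices (20): acd, acf, aci, adf, adi, aef, aeh, aei, afi, ahi, cdf, cdi, cfi, cgi, dfi, efi, egh, egi, ehi, ghi
  3-simplices (8): acdf, acdi, acfi, adfi, aefi, aehi, cdfi, eghi

giving chain groups C_0 ≅ Z^9, C_1 ≅ Z^22, C_2 ≅ Z^20, C_3 ≅ Z^8.

The boundary map ∂_1: C_1 → C_0 is given by ∂[p,q] = [q] − [p]. For instance
  ∂gh = h − g.
The 9×22 boundary matrix has rank 8 and Smith normal form diag(1,1,1,1,1,1,1,1).

The boundary map ∂_2: C_2 → C_1 sends each 2-simplex [p,q,r] to [q,r] − [p,r] + [p,q]. For instance
  ∂cdf = df − cf + cd,
  ∂aef = ef − af + ae.
The 22×20 boundary matrix has rank 13 and Smith normal form diag(1,1,1,1,1,1,1,1,1,1,1,1,1).

Boundary ∂_3: C_3 → C_2 sends each 3-simplex σ to the alternating sum Σ_i (−1)^i (σ with its i-th vertex removed). For instance
  ∂cdfi = dfi − cfi + cdi − cdf,
  ∂eghi = ghi − ehi + egi − egh.
This gives a 20×8 integer matrix of rank 7; reducing to Smith normal form yields diagonal entries (1,1,1,1,1,1,1).

Computing H_k = (kernel of ∂_k) / (image of ∂_{k+1}):

  H_0: rank C_0 − rank ∂_1 = 9 − 8 = 1, and the invariant factors of ∂_1 are all 1, so H_0 = Z.
  H_1: rank ker ∂_1 − rank ∂_2 = (22 − 8) − 13 = 1, and the invariant factors of ∂_2 are all 1, so H_1 = Z.
  H_2: rank ker ∂_2 − rank ∂_3 = (20 − 13) − 7 = 0, and the invariant factors of ∂_3 are all 1, so H_2 = 0.
  H_3: rank ker ∂_3 − rank ∂_4 = (8 − 7) − 0 = 1, and there is no ∂_4, so H_3 = Z.

As a check, the Euler characteristic is 9 − 22 + 20 − 8 = -1, which agrees with 1 − 1 + 0 − 1 = -1.

H_0 ≅ Z,  H_1 ≅ Z,  H_2 = 0,  H_3 ≅ Z.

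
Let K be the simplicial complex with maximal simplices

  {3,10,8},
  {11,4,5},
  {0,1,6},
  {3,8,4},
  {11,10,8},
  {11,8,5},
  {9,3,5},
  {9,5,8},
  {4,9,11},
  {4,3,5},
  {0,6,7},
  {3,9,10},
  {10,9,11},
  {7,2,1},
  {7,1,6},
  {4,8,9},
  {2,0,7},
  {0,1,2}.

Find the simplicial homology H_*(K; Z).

Take the total order 0 < 1 < 2 < 3 < 4 < 5 < 6 < 7 < 8 < 9 < 10 < 11 on the vertex set. Then K (dimension 2) consists of the simplices:

  0-simplices (12): [0], [1], [2], [3], [4], [5], [6], [7], [8], [9], [10], [11]
  1-simplices (27): (27 of them)
  2-simplices (18): (18 of them)

so the chain groups are C_0 ≅ Z^12, C_1 ≅ Z^27, C_2 ≅ Z^18.

Boundary ∂_1: C_1 → C_0 sends each edge [p,q] (with p < q) to q − p.
The resulting 12×27 matrix has rank 10, and its Smith normal form has invariant factors (1,1,1,1,1,1,1,1,1,1).

The boundary map ∂_2: C_2 → C_1 acts by ∂[p,q,r] = [q,r] − [p,r] + [p,q]. For instance
  ∂[8,10,11] = [10,11] − [8,11] + [8,10],
  ∂[5,8,9] = [8,9] − [5,9] + [5,8].
The resulting 27×18 matrix has rank 17, and its Smith normal form has invariant factors (1,1,1,1,1,1,1,1,1,1,1,1,1,1,1,1,2).

From H_k ≅ ker(∂_k) / im(∂_{k+1}) we obtain:

  H_0: rank C_0 − rank ∂_1 = 12 − 10 = 2, and the invariant factors of ∂_1 are all 1, so H_0 ≅ Z^2.
  H_1: rank ker ∂_1 − rank ∂_2 = (27 − 10) − 17 = 0, and ∂_2 has invariant factor 2 > 1, so H_1 ≅ Z/2.
  H_2: rank ker ∂_2 − rank ∂_3 = (18 − 17) − 0 = 1, and there is no ∂_3, so H_2 ≅ Z.

H_0 ≅ Z^2,  H_1 ≅ Z/2,  H_2 ≅ Z.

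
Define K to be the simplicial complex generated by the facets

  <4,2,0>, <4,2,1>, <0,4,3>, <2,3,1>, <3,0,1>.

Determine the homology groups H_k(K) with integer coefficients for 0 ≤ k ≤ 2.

Take the total order 0 < 1 < 2 < 3 < 4 on the vertex set. Then K (dimension 2) consists of the simplices:

  0-simplices (5): [0], [1], [2], [3], [4]
  1-simplices (10): [0,1], [0,2], [0,3], [0,4], [1,2], [1,3], [1,4], [2,3], [2,4], [3,4]
  2-simplices (5): [0,1,3], [0,2,4], [0,3,4], [1,2,3], [1,2,4]

so the chain groups are C_0 ≅ Z^5, C_1 ≅ Z^10, C_2 ≅ Z^5.

∂_1: C_1 → C_0 maps an edge to its endpoints' difference, ∂[p,q] = q − p. For instance
  ∂[0,4] = [4] − [0].
The 5×10 boundary matrix has rank 4 and Smith normal form diag(1,1,1,1).

The boundary map ∂_2: C_2 → C_1 sends each 2-simplex [p,q,r] to [q,r] − [p,r] + [p,q]. For instance
  ∂[0,3,4] = [3,4] − [0,4] + [0,3],
  ∂[1,2,4] = [2,4] − [1,4] + [1,2].
The resulting 10×5 matrix has rank 5, and its Smith normal form has invariant factors (1,1,1,1,1).

Reading off H_k = ker ∂_k / im ∂_{k+1}:

  H_0: rank C_0 − rank ∂_1 = 5 − 4 = 1, and the invariant factors of ∂_1 are all 1, so H_0 ≅ Z.
  H_1: rank ker ∂_1 − rank ∂_2 = (10 − 4) − 5 = 1, and the invariant factors of ∂_2 are all 1, so H_1 ≅ Z.
  H_2: rank ker ∂_2 − rank ∂_3 = (5 − 5) − 0 = 0, and there is no ∂_3, so H_2 ≅ 0.

H_0 ≅ Z,  H_1 ≅ Z,  H_2 = 0.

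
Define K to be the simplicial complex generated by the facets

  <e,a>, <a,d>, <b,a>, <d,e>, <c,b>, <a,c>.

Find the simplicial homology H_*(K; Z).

K has 5 vertices, 6 edges.
rank ∂_0 = 0, rank ∂_1 = 4 ⇒ b_0 = 5 − 0 − 4 = 1; all invariant factors of ∂_1 are 1 so no torsion. So H_0 ≅ Z.
rank ∂_1 = 4, rank ∂_2 = 0 ⇒ b_1 = 6 − 4 − 0 = 2. So H_1 ≅ Z^2.

H_0 ≅ Z,  H_1 ≅ Z^2.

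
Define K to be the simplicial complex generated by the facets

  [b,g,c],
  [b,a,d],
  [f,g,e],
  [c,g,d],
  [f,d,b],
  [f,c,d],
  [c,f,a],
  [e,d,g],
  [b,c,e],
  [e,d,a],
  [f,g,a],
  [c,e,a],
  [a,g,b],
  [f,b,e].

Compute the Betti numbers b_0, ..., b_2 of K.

We work with the vertex ordering a < b < c < d < e < f < g. The simplices of K, each written with vertices in increasing order, are:

  0-simplices (7): a, b, c, d, e, f, g
  1-simplices (21): ab, ac, ad, ae, af, ag, bc, bd, be, bf, bg, cd, ce, cf, cg, de, df, dg, ef, eg, fg
  2-simplices (14): abd, abg, ace, acf, ade, afg, bce, bcg, bdf, bef, cdf, cdg, deg, efg

so the chain groups are C_0 ≅ Z^7, C_1 ≅ Z^21, C_2 ≅ Z^14.

Boundary ∂_1: C_1 → C_0 sends each edge [p,q] (with p < q) to q − p. For instance
  ∂af = f − a.
As a 7×21 matrix over Z this has rank 6, with invariant factors (1,1,1,1,1,1).

∂_2: C_2 → C_1 acts by ∂[p,q,r] = [q,r] − [p,r] + [p,q]. For instance
  ∂abd = bd − ad + ab,
  ∂ace = ce − ae + ac.
The resulting 21×14 matrix has rank 13, and its Smith normal form has invariant factors (1,1,1,1,1,1,1,1,1,1,1,1,1).

Reading off H_k = ker ∂_k / im ∂_{k+1}:

  H_0: rank C_0 − rank ∂_1 = 7 − 6 = 1, and the invariant factors of ∂_1 are all 1, so H_0 = Z.
  H_1: rank ker ∂_1 − rank ∂_2 = (21 − 6) − 13 = 2, and the invariant factors of ∂_2 are all 1, so H_1 = Z^2.
  H_2: rank ker ∂_2 − rank ∂_3 = (14 − 13) − 0 = 1, and there is no ∂_3, so H_2 = Z.

Hence the Betti numbers are b_0 = 1, b_1 = 2, b_2 = 1.

b_0 = 1, b_1 = 2, b_2 = 1.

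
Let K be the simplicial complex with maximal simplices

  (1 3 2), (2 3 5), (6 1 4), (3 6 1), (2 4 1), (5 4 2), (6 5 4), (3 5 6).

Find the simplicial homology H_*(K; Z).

H_0 ≅ Z,  H_1 = 0,  H_2 ≅ Z.

K has 6 vertices, 12 edges, 8 triangles.
rank ∂_0 = 0, rank ∂_1 = 5 ⇒ b_0 = 6 − 0 − 5 = 1; all invariant factors of ∂_1 are 1 so no torsion. So H_0 ≅ Z.
rank ∂_1 = 5, rank ∂_2 = 7 ⇒ b_1 = 12 − 5 − 7 = 0; all invariant factors of ∂_2 are 1 so no torsion. So H_1 ≅ 0.
rank ∂_2 = 7, rank ∂_3 = 0 ⇒ b_2 = 8 − 7 − 0 = 1. So H_2 ≅ Z.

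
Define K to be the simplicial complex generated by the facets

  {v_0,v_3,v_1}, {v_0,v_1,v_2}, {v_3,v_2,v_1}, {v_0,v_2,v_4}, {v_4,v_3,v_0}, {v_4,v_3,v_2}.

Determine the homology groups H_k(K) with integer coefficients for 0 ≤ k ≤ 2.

H_0 ≅ Z,  H_1 = 0,  H_2 ≅ Z.

We work with the vertex ordering v_0 < v_1 < v_2 < v_3 < v_4. The simplices of K, each written with vertices in increasing order, are:

  0-simplices (5): [v_0], [v_1], [v_2], [v_3], [v_4]
  1-simplices (9): [v_0,v_1], [v_0,v_2], [v_0,v_3], [v_0,v_4], [v_1,v_2], [v_1,v_3], [v_2,v_3], [v_2,v_4], [v_3,v_4]
  2-simplices (6): [v_0,v_1,v_2], [v_0,v_1,v_3], [v_0,v_2,v_4], [v_0,v_3,v_4], [v_1,v_2,v_3], [v_2,v_3,v_4]

giving chain groups C_0 ≅ Z^5, C_1 ≅ Z^9, C_2 ≅ Z^6.

∂_1: C_1 → C_0 maps an edge to its endpoints' difference, ∂[p,q] = q − p.
As a 5×9 matrix over Z this has rank 4, with invariant factors (1,1,1,1).

∂_2: C_2 → C_1 maps a triangle to the signed sum of its edges. For instance
  ∂[v_0,v_1,v_2] = [v_1,v_2] − [v_0,v_2] + [v_0,v_1],
  ∂[v_0,v_1,v_3] = [v_1,v_3] − [v_0,v_3] + [v_0,v_1].
This gives a 9×6 integer matrix of rank 5; reducing to Smith normal form yields diagonal entries (1,1,1,1,1).

From H_k ≅ ker(∂_k) / im(∂_{k+1}) we obtain:

  H_0: rank C_0 − rank ∂_1 = 5 − 4 = 1, and the invariant factors of ∂_1 are all 1, so H_0 ≅ Z.
  H_1: rank ker ∂_1 − rank ∂_2 = (9 − 4) − 5 = 0, and the invariant factors of ∂_2 are all 1, so H_1 ≅ 0.
  H_2: rank ker ∂_2 − rank ∂_3 = (6 − 5) − 0 = 1, and there is no ∂_3, so H_2 ≅ Z.

(K is a triangulation of the 2-sphere S^2.)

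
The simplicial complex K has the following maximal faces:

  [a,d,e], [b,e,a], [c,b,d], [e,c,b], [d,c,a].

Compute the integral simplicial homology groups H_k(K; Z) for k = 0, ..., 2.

H_0 ≅ Z,  H_1 ≅ Z,  H_2 = 0.

Order the vertices as a < b < c < d < e. Listing each simplex with vertices in this order, K has dimension 2 with simplices:

  0-simplices (5): a, b, c, d, e
  1-simplices (10): ab, ac, ad, ae, bc, bd, be, cd, ce, de
  2-simplices (5): abe, acd, ade, bcd, bce

giving chain groups C_0 ≅ Z^5, C_1 ≅ Z^10, C_2 ≅ Z^5.

∂_1: C_1 → C_0 sends each edge [p,q] (with p < q) to q − p. For instance
  ∂bc = c − b.
This gives a 5×10 integer matrix of rank 4; reducing to Smith normal form yields diagonal entries (1,1,1,1).

The boundary map ∂_2: C_2 → C_1 maps a triangle to the signed sum of its edges. For instance
  ∂ade = de − ae + ad,
  ∂acd = cd − ad + ac.
The 10×5 boundary matrix has rank 5 and Smith normal form diag(1,1,1,1,1).

Reading off H_k = ker ∂_k / im ∂_{k+1}:

  H_0: rank C_0 − rank ∂_1 = 5 − 4 = 1, and the invariant factors of ∂_1 are all 1, so H_0 ≅ Z.
  H_1: rank ker ∂_1 − rank ∂_2 = (10 − 4) − 5 = 1, and the invariant factors of ∂_2 are all 1, so H_1 ≅ Z.
  H_2: rank ker ∂_2 − rank ∂_3 = (5 − 5) − 0 = 0, and there is no ∂_3, so H_2 ≅ 0.

As a check, the Euler characteristic is 5 − 10 + 5 = 0, which agrees with 1 − 1 + 0 = 0.
(K is a triangulation of the Möbius band.)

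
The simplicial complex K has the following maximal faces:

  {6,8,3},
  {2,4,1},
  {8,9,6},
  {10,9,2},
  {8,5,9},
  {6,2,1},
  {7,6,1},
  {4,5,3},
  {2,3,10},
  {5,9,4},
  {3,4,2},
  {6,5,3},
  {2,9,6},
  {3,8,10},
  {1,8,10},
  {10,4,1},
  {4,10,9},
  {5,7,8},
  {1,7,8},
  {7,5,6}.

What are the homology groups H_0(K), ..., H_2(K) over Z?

Order the vertices as 1 < 2 < 3 < 4 < 5 < 6 < 7 < 8 < 9 < 10. Listing each simplex with vertices in this order, K has dimension 2 with simplices:

  0-simplices (10): [1], [2], [3], [4], [5], [6], [7], [8], [9], [10]
  1-simplices (30): (30 of them)
  2-simplices (20): (20 of them)

so the chain groups are C_0 ≅ Z^10, C_1 ≅ Z^30, C_2 ≅ Z^20.

The boundary map ∂_1: C_1 → C_0 is given by ∂[p,q] = [q] − [p].
The 10×30 boundary matrix has rank 9 and Smith normal form diag(1,1,1,1,1,1,1,1,1).

The boundary map ∂_2: C_2 → C_1 sends each 2-simplex [p,q,r] to [q,r] − [p,r] + [p,q]. For instance
  ∂[2,3,4] = [3,4] − [2,4] + [2,3],
  ∂[1,2,4] = [2,4] − [1,4] + [1,2].
The resulting 30×20 matrix has rank 20, and its Smith normal form has invariant factors (1,1,1,1,1,1,1,1,1,1,1,1,1,1,1,1,1,1,1,2).

Now H_k = ker ∂_k / im ∂_{k+1}, so:

  H_0: rank C_0 − rank ∂_1 = 10 − 9 = 1, and the invariant factors of ∂_1 are all 1, so H_0 = Z.
  H_1: rank ker ∂_1 − rank ∂_2 = (30 − 9) − 20 = 1, and ∂_2 has invariant factor 2 > 1, so H_1 = Z × Z/2.
  H_2: rank ker ∂_2 − rank ∂_3 = (20 − 20) − 0 = 0, and there is no ∂_3, so H_2 = 0.

(K is a triangulation of the Klein bottle.)

H_0 = Z,  H_1 = Z × Z/2,  H_2 = 0.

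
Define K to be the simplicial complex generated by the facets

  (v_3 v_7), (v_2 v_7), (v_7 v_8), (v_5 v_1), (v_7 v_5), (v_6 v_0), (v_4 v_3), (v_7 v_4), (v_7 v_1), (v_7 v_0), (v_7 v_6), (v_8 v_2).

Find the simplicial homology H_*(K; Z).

Fix the vertex order v_0 < v_1 < v_2 < v_3 < v_4 < v_5 < v_6 < v_7 < v_8 and write every simplex with vertices in increasing order. Then dim K = 1 and the simplices of K are:

  0-simplices (9): [v_0], [v_1], [v_2], [v_3], [v_4], [v_5], [v_6], [v_7], [v_8]
  1-simplices (12): [v_0,v_6], [v_0,v_7], [v_1,v_5], [v_1,v_7], [v_2,v_7], [v_2,v_8], [v_3,v_4], [v_3,v_7], [v_4,v_7], [v_5,v_7], [v_6,v_7], [v_7,v_8]

giving chain groups C_0 ≅ Z^9, C_1 ≅ Z^12.

∂_1: C_1 → C_0 is given by ∂[p,q] = [q] − [p]. For instance
  ∂[v_4,v_7] = [v_7] − [v_4].
The resulting 9×12 matrix has rank 8, and its Smith normal form has invariant factors (1,1,1,1,1,1,1,1).

Reading off H_k = ker ∂_k / im ∂_{k+1}:

  H_0: rank C_0 − rank ∂_1 = 9 − 8 = 1, and the invariant factors of ∂_1 are all 1, so H_0 ≅ Z.
  H_1: rank ker ∂_1 − rank ∂_2 = (12 − 8) − 0 = 4, and there is no ∂_2, so H_1 ≅ Z^4.

H_0 = Z,  H_1 = Z^4.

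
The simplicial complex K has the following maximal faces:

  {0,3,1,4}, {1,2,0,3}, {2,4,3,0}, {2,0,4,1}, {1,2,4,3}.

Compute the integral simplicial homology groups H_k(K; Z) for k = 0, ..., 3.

Order the vertices as 0 < 1 < 2 < 3 < 4. Listing each simplex with vertices in this order, K has dimension 3 with simplices:

  0-simplices (5): [0], [1], [2], [3], [4]
  1-simplices (10): [0,1], [0,2], [0,3], [0,4], [1,2], [1,3], [1,4], [2,3], [2,4], [3,4]
  2-simplices (10): [0,1,2], [0,1,3], [0,1,4], [0,2,3], [0,2,4], [0,3,4], [1,2,3], [1,2,4], [1,3,4], [2,3,4]
  3-simplices (5): [0,1,2,3], [0,1,2,4], [0,1,3,4], [0,2,3,4], [1,2,3,4]

Hence C_0 ≅ Z^5, C_1 ≅ Z^10, C_2 ≅ Z^10, C_3 ≅ Z^5.

The boundary map ∂_1: C_1 → C_0 maps an edge to its endpoints' difference, ∂[p,q] = q − p. For instance
  ∂[0,1] = [1] − [0].
The resulting 5×10 matrix has rank 4, and its Smith normal form has invariant factors (1,1,1,1).

∂_2: C_2 → C_1 sends each 2-simplex [p,q,r] to [q,r] − [p,r] + [p,q]. For instance
  ∂[0,1,3] = [1,3] − [0,3] + [0,1],
  ∂[0,2,3] = [2,3] − [0,3] + [0,2].
The 10×10 boundary matrix has rank 6 and Smith normal form diag(1,1,1,1,1,1).

The boundary map ∂_3: C_3 → C_2 sends each 3-simplex σ to the alternating sum Σ_i (−1)^i (σ with its i-th vertex removed). For instance
  ∂[1,2,3,4] = [2,3,4] − [1,3,4] + [1,2,4] − [1,2,3],
  ∂[0,1,2,4] = [1,2,4] − [0,2,4] + [0,1,4] − [0,1,2].
The 10×5 boundary matrix has rank 4 and Smith normal form diag(1,1,1,1).

From H_k ≅ ker(∂_k) / im(∂_{k+1}) we obtain:

  H_0: rank C_0 − rank ∂_1 = 5 − 4 = 1, and the invariant factors of ∂_1 are all 1, so H_0 ≅ Z.
  H_1: rank ker ∂_1 − rank ∂_2 = (10 − 4) − 6 = 0, and the invariant factors of ∂_2 are all 1, so H_1 ≅ 0.
  H_2: rank ker ∂_2 − rank ∂_3 = (10 − 6) − 4 = 0, and the invariant factors of ∂_3 are all 1, so H_2 ≅ 0.
  H_3: rank ker ∂_3 − rank ∂_4 = (5 − 4) − 0 = 1, and there is no ∂_4, so H_3 ≅ Z.

H_0 = Z,  H_1 = 0,  H_2 = 0,  H_3 = Z.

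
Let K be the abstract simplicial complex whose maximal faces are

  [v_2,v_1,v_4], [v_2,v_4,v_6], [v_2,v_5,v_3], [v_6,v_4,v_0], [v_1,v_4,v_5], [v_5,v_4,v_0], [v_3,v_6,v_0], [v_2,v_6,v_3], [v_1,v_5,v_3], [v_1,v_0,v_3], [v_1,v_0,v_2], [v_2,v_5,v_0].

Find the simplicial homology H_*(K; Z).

H_0 ≅ Z,  H_1 ≅ Z/2Z,  H_2 = 0.

Fix the vertex order v_0 < v_1 < v_2 < v_3 < v_4 < v_5 < v_6 and write every simplex with vertices in increasing order. Then dim K = 2 and the simplices of K are:

  0-simplices (7): [v_0], [v_1], [v_2], [v_3], [v_4], [v_5], [v_6]
  1-simplices (18): (18 of them)
  2-simplices (12): (12 of them)

giving chain groups C_0 ≅ Z^7, C_1 ≅ Z^18, C_2 ≅ Z^12.

Boundary ∂_1: C_1 → C_0 maps an edge to its endpoints' difference, ∂[p,q] = q − p.
This gives a 7×18 integer matrix of rank 6; reducing to Smith normal form yields diagonal entries (1,1,1,1,1,1).

Boundary ∂_2: C_2 → C_1 sends each 2-simplex [p,q,r] to [q,r] − [p,r] + [p,q]. For instance
  ∂[v_2,v_3,v_5] = [v_3,v_5] − [v_2,v_5] + [v_2,v_3],
  ∂[v_2,v_4,v_6] = [v_4,v_6] − [v_2,v_6] + [v_2,v_4].
As a 18×12 matrix over Z this has rank 12, with invariant factors (1,1,1,1,1,1,1,1,1,1,1,2).

Computing H_k = (kernel of ∂_k) / (image of ∂_{k+1}):

  H_0: rank C_0 − rank ∂_1 = 7 − 6 = 1, and the invariant factors of ∂_1 are all 1, so H_0 = Z.
  H_1: rank ker ∂_1 − rank ∂_2 = (18 − 6) − 12 = 0, and ∂_2 has invariant factor 2 > 1, so H_1 = Z/2Z.
  H_2: rank ker ∂_2 − rank ∂_3 = (12 − 12) − 0 = 0, and there is no ∂_3, so H_2 = 0.

As a check, the Euler characteristic is 7 − 18 + 12 = 1, which agrees with 1 − 0 + 0 = 1.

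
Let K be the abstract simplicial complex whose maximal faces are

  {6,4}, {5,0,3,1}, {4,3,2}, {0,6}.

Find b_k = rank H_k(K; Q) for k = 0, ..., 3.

b_0 = 1, b_1 = 1, b_2 = 0, b_3 = 0.

Take the total order 0 < 1 < 2 < 3 < 4 < 5 < 6 on the vertex set. Then K (dimension 3) consists of the simplices:

  0-simplices (7): [0], [1], [2], [3], [4], [5], [6]
  1-simplices (11): [0,1], [0,3], [0,5], [0,6], [1,3], [1,5], [2,3], [2,4], [3,4], [3,5], [4,6]
  2-simplices (5): [0,1,3], [0,1,5], [0,3,5], [1,3,5], [2,3,4]
  3-simplices (1): [0,1,3,5]

giving chain groups C_0 ≅ Z^7, C_1 ≅ Z^11, C_2 ≅ Z^5, C_3 ≅ Z^1.

∂_1: C_1 → C_0 sends each edge [p,q] (with p < q) to q − p. For instance
  ∂[4,6] = [6] − [4].
This gives a 7×11 integer matrix of rank 6; reducing to Smith normal form yields diagonal entries (1,1,1,1,1,1).

The boundary map ∂_2: C_2 → C_1 maps a triangle to the signed sum of its edges. For instance
  ∂[1,3,5] = [3,5] − [1,5] + [1,3],
  ∂[0,1,5] = [1,5] − [0,5] + [0,1].
The resulting 11×5 matrix has rank 4, and its Smith normal form has invariant factors (1,1,1,1).

Boundary ∂_3: C_3 → C_2 sends each 3-simplex σ to the alternating sum Σ_i (−1)^i (σ with its i-th vertex removed). For instance
  ∂[0,1,3,5] = [1,3,5] − [0,3,5] + [0,1,5] − [0,1,3].
This gives a 5×1 integer matrix of rank 1; reducing to Smith normal form yields diagonal entries (1).

From H_k ≅ ker(∂_k) / im(∂_{k+1}) we obtain:

  H_0: rank C_0 − rank ∂_1 = 7 − 6 = 1, and the invariant factors of ∂_1 are all 1, so H_0 = Z.
  H_1: rank ker ∂_1 − rank ∂_2 = (11 − 6) − 4 = 1, and the invariant factors of ∂_2 are all 1, so H_1 = Z.
  H_2: rank ker ∂_2 − rank ∂_3 = (5 − 4) − 1 = 0, and the invariant factors of ∂_3 are all 1, so H_2 = 0.
  H_3: rank ker ∂_3 − rank ∂_4 = (1 − 1) − 0 = 0, and there is no ∂_4, so H_3 = 0.

Hence the Betti numbers are b_0 = 1, b_1 = 1, b_2 = 0, b_3 = 0.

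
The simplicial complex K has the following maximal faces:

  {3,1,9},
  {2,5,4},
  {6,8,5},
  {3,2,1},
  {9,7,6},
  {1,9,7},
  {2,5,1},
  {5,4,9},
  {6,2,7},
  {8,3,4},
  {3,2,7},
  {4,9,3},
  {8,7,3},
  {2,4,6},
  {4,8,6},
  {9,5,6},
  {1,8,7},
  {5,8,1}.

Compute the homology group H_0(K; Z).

Order the vertices as 1 < 2 < 3 < 4 < 5 < 6 < 7 < 8 < 9. Listing each simplex with vertices in this order, K has dimension 2 with simplices:

  0-simplices (9): [1], [2], [3], [4], [5], [6], [7], [8], [9]
  1-simplices (27): (27 of them)
  2-simplices (18): [1,2,3], [1,2,5], [1,3,9], [1,5,8], [1,7,8], [1,7,9], [2,3,7], [2,4,5], [2,4,6], [2,6,7], [3,4,8], [3,4,9], [3,7,8], [4,5,9], [4,6,8], [5,6,8], [5,6,9], [6,7,9]

so the chain groups are C_0 ≅ Z^9, C_1 ≅ Z^27, C_2 ≅ Z^18.

Boundary ∂_1: C_1 → C_0 maps an edge to its endpoints' difference, ∂[p,q] = q − p. For instance
  ∂[4,8] = [8] − [4].
The resulting 9×27 matrix has rank 8, and its Smith normal form has invariant factors (1,1,1,1,1,1,1,1).

Boundary ∂_2: C_2 → C_1 maps a triangle to the signed sum of its edges. For instance
  ∂[5,6,9] = [6,9] − [5,9] + [5,6],
  ∂[2,4,5] = [4,5] − [2,5] + [2,4].
As a 27×18 matrix over Z this has rank 18, with invariant factors (1,1,1,1,1,1,1,1,1,1,1,1,1,1,1,1,1,2).

From H_k ≅ ker(∂_k) / im(∂_{k+1}) we obtain:

  H_0: rank C_0 − rank ∂_1 = 9 − 8 = 1, and the invariant factors of ∂_1 are all 1, so H_0 ≅ Z.

(K is a triangulation of the Klein bottle.)

H_0 ≅ Z.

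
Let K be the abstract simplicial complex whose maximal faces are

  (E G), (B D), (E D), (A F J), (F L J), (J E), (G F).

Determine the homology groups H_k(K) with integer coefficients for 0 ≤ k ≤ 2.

H_0 ≅ Z,  H_1 ≅ Z,  H_2 = 0.

Order the vertices as A < B < D < E < F < G < J < L. Listing each simplex with vertices in this order, K has dimension 2 with simplices:

  0-simplices (8): A, B, D, E, F, G, J, L
  1-simplices (10): AF, AJ, BD, DE, EG, EJ, FG, FJ, FL, JL
  2-simplices (2): AFJ, FJL

so the chain groups are C_0 ≅ Z^8, C_1 ≅ Z^10, C_2 ≅ Z^2.

Boundary ∂_1: C_1 → C_0 maps an edge to its endpoints' difference, ∂[p,q] = q − p. For instance
  ∂FJ = J − F.
This gives a 8×10 integer matrix of rank 7; reducing to Smith normal form yields diagonal entries (1,1,1,1,1,1,1).

∂_2: C_2 → C_1 sends each 2-simplex [p,q,r] to [q,r] − [p,r] + [p,q]. For instance
  ∂FJL = JL − FL + FJ,
  ∂AFJ = FJ − AJ + AF.
The resulting 10×2 matrix has rank 2, and its Smith normal form has invariant factors (1,1).

Reading off H_k = ker ∂_k / im ∂_{k+1}:

  H_0: rank C_0 − rank ∂_1 = 8 − 7 = 1, and the invariant factors of ∂_1 are all 1, so H_0 = Z.
  H_1: rank ker ∂_1 − rank ∂_2 = (10 − 7) − 2 = 1, and the invariant factors of ∂_2 are all 1, so H_1 = Z.
  H_2: rank ker ∂_2 − rank ∂_3 = (2 − 2) − 0 = 0, and there is no ∂_3, so H_2 = 0.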